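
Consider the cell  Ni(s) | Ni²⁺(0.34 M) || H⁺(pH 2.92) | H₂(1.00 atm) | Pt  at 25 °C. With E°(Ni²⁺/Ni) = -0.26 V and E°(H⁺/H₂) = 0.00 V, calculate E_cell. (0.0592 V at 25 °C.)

0.10 V

The hydrogen couple is the cathode, so E°_cell = 0.26 V; n = 2.
[H⁺] = 10^(−2.92) = 0.0012 M, and Q = [Ni²⁺]·P(H₂) / [H⁺]^2 = 2.35 × 10^5.
E = E° − (0.0592/2) log Q = 0.26 − (0.0592/2)(5.371) = 0.101 V.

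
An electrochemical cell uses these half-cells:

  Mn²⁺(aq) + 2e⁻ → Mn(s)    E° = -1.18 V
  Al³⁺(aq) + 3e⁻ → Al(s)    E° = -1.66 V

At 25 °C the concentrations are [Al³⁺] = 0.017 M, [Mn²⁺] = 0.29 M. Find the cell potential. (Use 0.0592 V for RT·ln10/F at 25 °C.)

The Mn²⁺/Mn couple has the higher reduction potential and acts as the cathode, so E°_cell = -1.18 − (-1.66) = 0.48 V.
Balancing electrons gives n = 6; the reaction quotient is Q = [Al³⁺]^2/[Mn²⁺]^3 = 0.0118.
At 25 °C, E = E° − (0.0592/n) log Q = 0.48 − (0.0592/6)(-1.926) = 0.480 + 0.019 = 0.499 V.

0.499 V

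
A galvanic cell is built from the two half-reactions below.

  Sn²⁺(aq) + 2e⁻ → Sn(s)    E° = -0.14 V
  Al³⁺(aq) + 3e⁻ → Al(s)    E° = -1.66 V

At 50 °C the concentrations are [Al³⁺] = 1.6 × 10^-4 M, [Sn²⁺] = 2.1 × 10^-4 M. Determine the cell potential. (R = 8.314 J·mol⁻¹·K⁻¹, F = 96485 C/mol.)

The Sn²⁺/Sn couple has the higher reduction potential and acts as the cathode, so E°_cell = -0.14 − (-1.66) = 1.52 V.
Balancing electrons gives n = 6; the reaction quotient is Q = [Al³⁺]^2/[Sn²⁺]^3 = 2760.
E = E° − (RT/nF) ln Q = 1.52 − (8.314×323)/(6×96485) × (7.925) = 1.520 − 0.037 = 1.483 V.

1.48 V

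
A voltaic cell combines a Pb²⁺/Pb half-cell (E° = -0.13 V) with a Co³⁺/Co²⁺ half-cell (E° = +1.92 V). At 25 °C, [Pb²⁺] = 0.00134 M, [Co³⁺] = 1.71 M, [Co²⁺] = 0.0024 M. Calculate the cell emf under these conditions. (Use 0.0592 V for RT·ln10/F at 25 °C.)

The Co³⁺/Co²⁺ couple has the higher reduction potential and acts as the cathode, so E°_cell = +1.92 − (-0.13) = 2.05 V.
Balancing electrons gives n = 2; the reaction quotient is Q = [Pb²⁺]·[Co²⁺]^2/[Co³⁺]^2 = 2.64 × 10^-9.
At 25 °C, E = E° − (0.0592/n) log Q = 2.05 − (0.0592/2)(-8.578) = 2.050 + 0.254 = 2.304 V.

2.30 V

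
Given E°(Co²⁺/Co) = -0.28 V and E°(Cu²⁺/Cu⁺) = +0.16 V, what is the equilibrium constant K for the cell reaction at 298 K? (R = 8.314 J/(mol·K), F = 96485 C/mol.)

7.6 × 10^14

E°_cell = +0.16 − (-0.28) = 0.44 V, with n = 2 electrons transferred.
At equilibrium E = 0, so the Nernst equation gives ln K = nFE°/RT = (2)(96485)(0.44)/((8.314)(298)) = 34.27.
K = e^34.27 = 7.6 × 10^14.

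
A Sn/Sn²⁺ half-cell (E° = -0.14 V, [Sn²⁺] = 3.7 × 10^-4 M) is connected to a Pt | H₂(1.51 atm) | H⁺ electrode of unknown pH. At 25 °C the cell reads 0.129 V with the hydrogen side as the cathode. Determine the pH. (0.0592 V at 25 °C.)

E°_cell = 0.14 V and n = 2.
log Q = n(E° − E)/0.0592 = 2×(0.14 − 0.129)/0.0592 = 0.372.
With Q = [Sn²⁺]·P(H₂) / [H⁺]^2, solving for [H⁺] gives log[H⁺] = -1.812, so pH = 1.81.

pH = 1.81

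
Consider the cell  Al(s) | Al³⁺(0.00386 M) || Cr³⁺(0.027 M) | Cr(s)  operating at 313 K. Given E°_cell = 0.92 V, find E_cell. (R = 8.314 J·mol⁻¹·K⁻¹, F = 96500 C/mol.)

Balancing electrons gives n = 3; the reaction quotient is Q = [Al³⁺]/[Cr³⁺] = 0.143.
E = E° − (RT/nF) ln Q = 0.92 − (8.314×313)/(3×96500) × (-1.945) = 0.920 + 0.017 = 0.937 V.

0.937 V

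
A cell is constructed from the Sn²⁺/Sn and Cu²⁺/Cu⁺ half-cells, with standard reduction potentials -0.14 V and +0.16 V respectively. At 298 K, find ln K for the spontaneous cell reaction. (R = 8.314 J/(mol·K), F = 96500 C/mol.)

ln K = 23.4

E°_cell = +0.16 − (-0.14) = 0.30 V, with n = 2 electrons transferred.
At equilibrium E = 0, so the Nernst equation gives ln K = nFE°/RT = (2)(96500)(0.30)/((8.314)(298)) = 23.37.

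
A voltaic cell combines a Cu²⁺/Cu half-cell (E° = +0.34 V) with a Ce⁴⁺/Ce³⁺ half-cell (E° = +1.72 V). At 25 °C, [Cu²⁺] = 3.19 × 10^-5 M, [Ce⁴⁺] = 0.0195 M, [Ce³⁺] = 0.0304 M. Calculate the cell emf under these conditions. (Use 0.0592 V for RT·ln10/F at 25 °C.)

The Ce⁴⁺/Ce³⁺ couple has the higher reduction potential and acts as the cathode, so E°_cell = +1.72 − (+0.34) = 1.38 V.
Balancing electrons gives n = 2; the reaction quotient is Q = [Cu²⁺]·[Ce³⁺]^2/[Ce⁴⁺]^2 = 7.75 × 10^-5.
At 25 °C, E = E° − (0.0592/n) log Q = 1.38 − (0.0592/2)(-4.111) = 1.380 + 0.122 = 1.502 V.

1.50 V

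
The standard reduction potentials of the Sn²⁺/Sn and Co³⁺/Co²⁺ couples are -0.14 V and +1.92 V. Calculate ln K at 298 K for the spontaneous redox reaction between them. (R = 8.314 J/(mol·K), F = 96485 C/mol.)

ln K = 160.4

E°_cell = +1.92 − (-0.14) = 2.06 V, with n = 2 electrons transferred.
At equilibrium E = 0, so the Nernst equation gives ln K = nFE°/RT = (2)(96485)(2.06)/((8.314)(298)) = 160.45.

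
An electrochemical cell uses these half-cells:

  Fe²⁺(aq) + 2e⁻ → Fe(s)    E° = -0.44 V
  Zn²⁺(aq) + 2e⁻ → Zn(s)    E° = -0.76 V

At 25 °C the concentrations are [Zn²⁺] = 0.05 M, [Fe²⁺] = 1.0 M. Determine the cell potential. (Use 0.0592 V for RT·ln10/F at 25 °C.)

0.359 V

The Fe²⁺/Fe couple has the higher reduction potential and acts as the cathode, so E°_cell = -0.44 − (-0.76) = 0.32 V.
Balancing electrons gives n = 2; the reaction quotient is Q = [Zn²⁺]/[Fe²⁺] = 0.0500.
At 25 °C, E = E° − (0.0592/n) log Q = 0.32 − (0.0592/2)(-1.301) = 0.320 + 0.039 = 0.359 V.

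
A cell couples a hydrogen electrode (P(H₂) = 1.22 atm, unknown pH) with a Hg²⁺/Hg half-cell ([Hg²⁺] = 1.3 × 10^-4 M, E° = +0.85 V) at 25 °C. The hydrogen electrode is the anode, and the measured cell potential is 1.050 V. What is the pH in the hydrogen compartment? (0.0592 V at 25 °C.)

E°_cell = 0.85 V and n = 2.
log Q = n(E° − E)/0.0592 = 2×(0.85 − 1.050)/0.0592 = -6.757.
With Q = [H⁺]^2 / ([Hg²⁺]·P(H₂)), solving for [H⁺] gives log[H⁺] = -5.278, so pH = 5.28.

pH = 5.28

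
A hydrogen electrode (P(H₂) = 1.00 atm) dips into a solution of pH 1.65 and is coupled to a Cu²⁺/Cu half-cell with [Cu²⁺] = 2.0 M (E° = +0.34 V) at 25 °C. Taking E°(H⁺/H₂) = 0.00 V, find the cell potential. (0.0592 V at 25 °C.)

The Cu²⁺/Cu couple is the cathode, so E°_cell = 0.34 V; n = 2.
[H⁺] = 10^(−1.65) = 0.022 M, and Q = [H⁺]^2 / ([Cu²⁺]·P(H₂)) = 2.51 × 10^-4.
E = E° − (0.0592/2) log Q = 0.34 − (0.0592/2)(-3.601) = 0.447 V.

0.45 V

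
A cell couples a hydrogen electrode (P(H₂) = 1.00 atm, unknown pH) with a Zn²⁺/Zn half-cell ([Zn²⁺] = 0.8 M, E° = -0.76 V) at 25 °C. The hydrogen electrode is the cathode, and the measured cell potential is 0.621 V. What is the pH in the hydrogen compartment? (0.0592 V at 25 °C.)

pH = 2.40

E°_cell = 0.76 V and n = 2.
log Q = n(E° − E)/0.0592 = 2×(0.76 − 0.621)/0.0592 = 4.696.
With Q = [Zn²⁺]·P(H₂) / [H⁺]^2, solving for [H⁺] gives log[H⁺] = -2.396, so pH = 2.40.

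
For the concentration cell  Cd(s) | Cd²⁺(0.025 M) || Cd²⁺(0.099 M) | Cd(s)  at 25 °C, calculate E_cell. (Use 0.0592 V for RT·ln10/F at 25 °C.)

Both half-cells are Cd²⁺/Cd, so E°_cell = 0. The concentrated side is the cathode; the cell reaction moves Cd²⁺ from high to low concentration with n = 2.
Q = [Cd²⁺]_dilute/[Cd²⁺]_conc = 0.025/0.099 = 0.253.
E = 0 − (0.0592/2) log Q = −(0.0592/2)(-0.598) = 0.0177 V.

0.018 V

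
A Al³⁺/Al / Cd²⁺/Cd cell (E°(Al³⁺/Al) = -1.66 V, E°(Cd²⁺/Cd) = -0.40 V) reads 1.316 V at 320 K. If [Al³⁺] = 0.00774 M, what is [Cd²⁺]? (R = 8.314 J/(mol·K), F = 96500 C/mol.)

2.3 M

From the Nernst equation, ln Q = nF(E° − E)/RT = 6×96500×(1.26 − 1.316)/(8.314×320) = -12.187, so Q = 5.09 × 10^-6.
With Q = [Al³⁺]^2/[Cd²⁺]^3 and the known concentrations, [Cd²⁺]^3 in the denominator gives [Cd²⁺] = 2.3 M.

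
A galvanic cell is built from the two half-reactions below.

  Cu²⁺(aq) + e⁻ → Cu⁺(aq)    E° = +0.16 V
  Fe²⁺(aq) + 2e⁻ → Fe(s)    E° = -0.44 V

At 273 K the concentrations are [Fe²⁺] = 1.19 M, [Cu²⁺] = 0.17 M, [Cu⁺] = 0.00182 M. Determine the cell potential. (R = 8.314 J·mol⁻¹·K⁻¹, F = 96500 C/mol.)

0.705 V

The Cu²⁺/Cu⁺ couple has the higher reduction potential and acts as the cathode, so E°_cell = +0.16 − (-0.44) = 0.60 V.
Balancing electrons gives n = 2; the reaction quotient is Q = [Fe²⁺]·[Cu⁺]^2/[Cu²⁺]^2 = 1.36 × 10^-4.
E = E° − (RT/nF) ln Q = 0.60 − (8.314×273)/(2×96500) × (-8.900) = 0.600 + 0.105 = 0.705 V.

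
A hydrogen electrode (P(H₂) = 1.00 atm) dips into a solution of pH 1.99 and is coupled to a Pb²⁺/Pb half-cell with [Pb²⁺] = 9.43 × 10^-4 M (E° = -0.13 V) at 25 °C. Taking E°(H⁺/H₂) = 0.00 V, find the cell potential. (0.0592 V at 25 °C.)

The hydrogen couple is the cathode, so E°_cell = 0.13 V; n = 2.
[H⁺] = 10^(−1.99) = 0.010 M, and Q = [Pb²⁺]·P(H₂) / [H⁺]^2 = 9.01.
E = E° − (0.0592/2) log Q = 0.13 − (0.0592/2)(0.955) = 0.102 V.

0.10 V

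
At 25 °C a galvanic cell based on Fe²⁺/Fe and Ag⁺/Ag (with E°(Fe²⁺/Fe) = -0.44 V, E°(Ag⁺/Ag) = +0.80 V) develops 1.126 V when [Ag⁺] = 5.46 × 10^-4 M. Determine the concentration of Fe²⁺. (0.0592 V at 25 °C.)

0.0021 M

From the Nernst equation, log Q = n(E° − E)/0.0592 = 2(1.24 − 1.126)/0.0592 = 3.851, so Q = 7100.
With Q = [Fe²⁺]/[Ag⁺]^2 and the known concentrations, [Fe²⁺] in the numerator gives [Fe²⁺] = 0.0021 M.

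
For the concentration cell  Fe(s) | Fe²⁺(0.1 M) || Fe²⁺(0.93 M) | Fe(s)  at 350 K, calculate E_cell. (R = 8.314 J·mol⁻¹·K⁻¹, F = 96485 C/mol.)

Both half-cells are Fe²⁺/Fe, so E°_cell = 0. The concentrated side is the cathode; the cell reaction moves Fe²⁺ from high to low concentration with n = 2.
Q = [Fe²⁺]_dilute/[Fe²⁺]_conc = 0.1/0.93 = 0.108.
E = 0 − (RT/nF) ln Q = −((8.314×350)/(2×96485))(-2.230) = 0.0336 V.

0.034 V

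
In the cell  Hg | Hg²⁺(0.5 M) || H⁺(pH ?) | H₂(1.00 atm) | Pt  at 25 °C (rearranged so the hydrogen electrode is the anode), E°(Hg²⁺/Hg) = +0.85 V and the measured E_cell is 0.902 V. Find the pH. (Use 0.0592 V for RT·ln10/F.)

E°_cell = 0.85 V and n = 2.
log Q = n(E° − E)/0.0592 = 2×(0.85 − 0.902)/0.0592 = -1.757.
With Q = [H⁺]^2 / ([Hg²⁺]·P(H₂)), solving for [H⁺] gives log[H⁺] = -1.029, so pH = 1.03.

pH = 1.03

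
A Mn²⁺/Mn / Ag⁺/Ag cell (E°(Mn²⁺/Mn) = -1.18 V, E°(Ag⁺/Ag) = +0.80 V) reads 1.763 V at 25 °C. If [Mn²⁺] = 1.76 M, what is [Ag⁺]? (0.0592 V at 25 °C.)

2.9 × 10^-4 M

From the Nernst equation, log Q = n(E° − E)/0.0592 = 2(1.98 − 1.763)/0.0592 = 7.331, so Q = 2.14 × 10^7.
With Q = [Mn²⁺]/[Ag⁺]^2 and the known concentrations, [Ag⁺]^2 in the denominator gives [Ag⁺] = 2.9 × 10^-4 M.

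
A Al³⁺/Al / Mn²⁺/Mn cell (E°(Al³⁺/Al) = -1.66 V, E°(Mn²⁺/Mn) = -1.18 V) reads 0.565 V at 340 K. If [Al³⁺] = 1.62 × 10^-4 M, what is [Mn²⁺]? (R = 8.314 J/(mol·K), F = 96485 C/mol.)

From the Nernst equation, ln Q = nF(E° − E)/RT = 6×96485×(0.48 − 0.565)/(8.314×340) = -17.408, so Q = 2.75 × 10^-8.
With Q = [Al³⁺]^2/[Mn²⁺]^3 and the known concentrations, [Mn²⁺]^3 in the denominator gives [Mn²⁺] = 0.98 M.

0.98 M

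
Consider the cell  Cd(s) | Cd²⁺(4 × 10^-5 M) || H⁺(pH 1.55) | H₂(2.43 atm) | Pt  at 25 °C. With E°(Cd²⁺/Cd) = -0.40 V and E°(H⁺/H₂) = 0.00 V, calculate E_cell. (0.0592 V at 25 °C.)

0.43 V

The hydrogen couple is the cathode, so E°_cell = 0.40 V; n = 2.
[H⁺] = 10^(−1.55) = 0.028 M, and Q = [Cd²⁺]·P(H₂) / [H⁺]^2 = 0.122.
E = E° − (0.0592/2) log Q = 0.40 − (0.0592/2)(-0.912) = 0.427 V.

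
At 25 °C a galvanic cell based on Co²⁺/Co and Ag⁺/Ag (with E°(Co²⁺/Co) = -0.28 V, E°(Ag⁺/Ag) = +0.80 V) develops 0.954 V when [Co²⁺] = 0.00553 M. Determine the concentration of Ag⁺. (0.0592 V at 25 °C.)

From the Nernst equation, log Q = n(E° − E)/0.0592 = 2(1.08 − 0.954)/0.0592 = 4.257, so Q = 1.81 × 10^4.
With Q = [Co²⁺]/[Ag⁺]^2 and the known concentrations, [Ag⁺]^2 in the denominator gives [Ag⁺] = 5.5 × 10^-4 M.

5.5 × 10^-4 M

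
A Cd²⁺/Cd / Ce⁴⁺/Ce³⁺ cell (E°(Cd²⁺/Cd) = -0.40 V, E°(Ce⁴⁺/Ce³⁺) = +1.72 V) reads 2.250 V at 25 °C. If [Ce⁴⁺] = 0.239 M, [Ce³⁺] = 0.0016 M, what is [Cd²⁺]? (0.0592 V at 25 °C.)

From the Nernst equation, log Q = n(E° − E)/0.0592 = 2(2.12 − 2.250)/0.0592 = -4.392, so Q = 4.06 × 10^-5.
With Q = [Cd²⁺]·[Ce³⁺]^2/[Ce⁴⁺]^2 and the known concentrations, [Cd²⁺] in the numerator gives [Cd²⁺] = 0.91 M.

0.91 M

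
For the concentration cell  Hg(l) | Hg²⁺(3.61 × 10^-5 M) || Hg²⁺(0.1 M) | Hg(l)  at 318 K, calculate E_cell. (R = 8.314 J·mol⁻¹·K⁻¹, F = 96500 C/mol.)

0.11 V

Both half-cells are Hg²⁺/Hg, so E°_cell = 0. The concentrated side is the cathode; the cell reaction moves Hg²⁺ from high to low concentration with n = 2.
Q = [Hg²⁺]_dilute/[Hg²⁺]_conc = 3.61 × 10^-5/0.1 = 3.61 × 10^-4.
E = 0 − (RT/nF) ln Q = −((8.314×318)/(2×96500))(-7.927) = 0.1086 V.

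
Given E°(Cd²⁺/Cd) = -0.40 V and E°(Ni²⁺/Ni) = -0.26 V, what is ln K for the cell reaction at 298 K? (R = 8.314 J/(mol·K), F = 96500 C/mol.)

ln K = 10.9

E°_cell = -0.26 − (-0.40) = 0.14 V, with n = 2 electrons transferred.
At equilibrium E = 0, so the Nernst equation gives ln K = nFE°/RT = (2)(96500)(0.14)/((8.314)(298)) = 10.91.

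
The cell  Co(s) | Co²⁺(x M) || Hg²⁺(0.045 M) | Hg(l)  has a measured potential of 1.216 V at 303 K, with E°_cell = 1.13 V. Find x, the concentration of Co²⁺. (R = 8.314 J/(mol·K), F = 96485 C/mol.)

6.2 × 10^-5 M

From the Nernst equation, ln Q = nF(E° − E)/RT = 2×96485×(1.13 − 1.216)/(8.314×303) = -6.588, so Q = 0.00138.
With Q = [Co²⁺]/[Hg²⁺] and the known concentrations, [Co²⁺] in the numerator gives [Co²⁺] = 6.2 × 10^-5 M.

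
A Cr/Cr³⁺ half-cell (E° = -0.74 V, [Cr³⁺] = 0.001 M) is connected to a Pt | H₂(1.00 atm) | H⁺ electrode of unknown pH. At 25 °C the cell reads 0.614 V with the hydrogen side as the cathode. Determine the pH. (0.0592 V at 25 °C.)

pH = 3.13

E°_cell = 0.74 V and n = 6.
log Q = n(E° − E)/0.0592 = 6×(0.74 − 0.614)/0.0592 = 12.770.
With Q = [Cr³⁺]^2·P(H₂)^3 / [H⁺]^6, solving for [H⁺] gives log[H⁺] = -3.128, so pH = 3.13.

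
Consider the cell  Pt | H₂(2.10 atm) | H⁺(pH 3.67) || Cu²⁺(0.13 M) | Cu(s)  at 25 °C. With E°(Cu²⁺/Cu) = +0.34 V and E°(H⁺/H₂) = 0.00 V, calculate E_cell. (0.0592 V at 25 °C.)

0.54 V

The Cu²⁺/Cu couple is the cathode, so E°_cell = 0.34 V; n = 2.
[H⁺] = 10^(−3.67) = 2.1 × 10^-4 M, and Q = [H⁺]^2 / ([Cu²⁺]·P(H₂)) = 1.67 × 10^-7.
E = E° − (0.0592/2) log Q = 0.34 − (0.0592/2)(-6.776) = 0.541 V.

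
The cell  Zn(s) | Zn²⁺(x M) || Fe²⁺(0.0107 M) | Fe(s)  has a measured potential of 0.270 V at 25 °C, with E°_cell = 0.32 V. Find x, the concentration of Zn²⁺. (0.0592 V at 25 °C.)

From the Nernst equation, log Q = n(E° − E)/0.0592 = 2(0.32 − 0.270)/0.0592 = 1.689, so Q = 48.9.
With Q = [Zn²⁺]/[Fe²⁺] and the known concentrations, [Zn²⁺] in the numerator gives [Zn²⁺] = 0.52 M.

0.52 M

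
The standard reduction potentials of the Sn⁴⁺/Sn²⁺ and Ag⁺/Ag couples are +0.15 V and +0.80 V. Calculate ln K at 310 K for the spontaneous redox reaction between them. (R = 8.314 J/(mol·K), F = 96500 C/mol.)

E°_cell = +0.80 − (+0.15) = 0.65 V, with n = 2 electrons transferred.
At equilibrium E = 0, so the Nernst equation gives ln K = nFE°/RT = (2)(96500)(0.65)/((8.314)(310)) = 48.67.

ln K = 48.7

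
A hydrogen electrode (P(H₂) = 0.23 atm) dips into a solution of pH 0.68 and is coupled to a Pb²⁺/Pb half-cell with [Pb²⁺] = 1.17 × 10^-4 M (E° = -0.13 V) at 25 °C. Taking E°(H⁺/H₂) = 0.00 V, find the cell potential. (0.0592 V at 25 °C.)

0.23 V

The hydrogen couple is the cathode, so E°_cell = 0.13 V; n = 2.
[H⁺] = 10^(−0.68) = 0.21 M, and Q = [Pb²⁺]·P(H₂) / [H⁺]^2 = 6.16 × 10^-4.
E = E° − (0.0592/2) log Q = 0.13 − (0.0592/2)(-3.210) = 0.225 V.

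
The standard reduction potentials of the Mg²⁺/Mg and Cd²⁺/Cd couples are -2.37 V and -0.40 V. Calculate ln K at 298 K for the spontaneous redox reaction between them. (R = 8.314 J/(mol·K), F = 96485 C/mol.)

E°_cell = -0.40 − (-2.37) = 1.97 V, with n = 2 electrons transferred.
At equilibrium E = 0, so the Nernst equation gives ln K = nFE°/RT = (2)(96485)(1.97)/((8.314)(298)) = 153.44.

ln K = 153.4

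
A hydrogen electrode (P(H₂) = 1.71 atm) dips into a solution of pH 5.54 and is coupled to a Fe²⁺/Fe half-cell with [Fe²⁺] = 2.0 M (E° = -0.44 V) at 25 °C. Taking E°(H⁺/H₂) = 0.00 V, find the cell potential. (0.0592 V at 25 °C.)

The hydrogen couple is the cathode, so E°_cell = 0.44 V; n = 2.
[H⁺] = 10^(−5.54) = 2.9 × 10^-6 M, and Q = [Fe²⁺]·P(H₂) / [H⁺]^2 = 4.11 × 10^11.
E = E° − (0.0592/2) log Q = 0.44 − (0.0592/2)(11.614) = 0.096 V.

0.096 V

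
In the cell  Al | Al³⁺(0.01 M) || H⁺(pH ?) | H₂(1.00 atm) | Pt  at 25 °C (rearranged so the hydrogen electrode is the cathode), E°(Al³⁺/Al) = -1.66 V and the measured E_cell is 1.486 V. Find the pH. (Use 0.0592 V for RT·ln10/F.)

E°_cell = 1.66 V and n = 6.
log Q = n(E° − E)/0.0592 = 6×(1.66 − 1.486)/0.0592 = 17.635.
With Q = [Al³⁺]^2·P(H₂)^3 / [H⁺]^6, solving for [H⁺] gives log[H⁺] = -3.606, so pH = 3.61.

pH = 3.61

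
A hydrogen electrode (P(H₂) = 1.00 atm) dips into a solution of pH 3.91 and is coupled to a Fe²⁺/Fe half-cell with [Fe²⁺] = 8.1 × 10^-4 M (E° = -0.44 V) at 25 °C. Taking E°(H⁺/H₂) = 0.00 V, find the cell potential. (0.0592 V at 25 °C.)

0.30 V

The hydrogen couple is the cathode, so E°_cell = 0.44 V; n = 2.
[H⁺] = 10^(−3.91) = 1.2 × 10^-4 M, and Q = [Fe²⁺]·P(H₂) / [H⁺]^2 = 5.35 × 10^4.
E = E° − (0.0592/2) log Q = 0.44 − (0.0592/2)(4.728) = 0.300 V.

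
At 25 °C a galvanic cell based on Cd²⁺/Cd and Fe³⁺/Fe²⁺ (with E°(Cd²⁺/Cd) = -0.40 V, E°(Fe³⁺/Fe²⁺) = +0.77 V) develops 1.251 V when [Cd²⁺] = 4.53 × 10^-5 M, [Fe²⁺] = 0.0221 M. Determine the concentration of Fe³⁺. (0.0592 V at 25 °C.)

0.0035 M

From the Nernst equation, log Q = n(E° − E)/0.0592 = 2(1.17 − 1.251)/0.0592 = -2.736, so Q = 0.00183.
With Q = [Cd²⁺]·[Fe²⁺]^2/[Fe³⁺]^2 and the known concentrations, [Fe³⁺]^2 in the denominator gives [Fe³⁺] = 0.0035 M.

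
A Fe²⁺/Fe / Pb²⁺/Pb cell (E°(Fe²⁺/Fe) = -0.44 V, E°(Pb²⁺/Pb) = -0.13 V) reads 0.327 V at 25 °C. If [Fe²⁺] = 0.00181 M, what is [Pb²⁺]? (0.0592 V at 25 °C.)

From the Nernst equation, log Q = n(E° − E)/0.0592 = 2(0.31 − 0.327)/0.0592 = -0.574, so Q = 0.266.
With Q = [Fe²⁺]/[Pb²⁺] and the known concentrations, [Pb²⁺] in the denominator gives [Pb²⁺] = 0.0068 M.

0.0068 M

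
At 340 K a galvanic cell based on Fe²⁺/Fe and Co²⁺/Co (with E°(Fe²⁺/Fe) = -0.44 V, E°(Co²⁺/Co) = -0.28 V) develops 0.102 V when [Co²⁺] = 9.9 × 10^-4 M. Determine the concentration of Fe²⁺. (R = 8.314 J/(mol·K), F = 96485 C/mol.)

0.052 M

From the Nernst equation, ln Q = nF(E° − E)/RT = 2×96485×(0.16 − 0.102)/(8.314×340) = 3.959, so Q = 52.4.
With Q = [Fe²⁺]/[Co²⁺] and the known concentrations, [Fe²⁺] in the numerator gives [Fe²⁺] = 0.052 M.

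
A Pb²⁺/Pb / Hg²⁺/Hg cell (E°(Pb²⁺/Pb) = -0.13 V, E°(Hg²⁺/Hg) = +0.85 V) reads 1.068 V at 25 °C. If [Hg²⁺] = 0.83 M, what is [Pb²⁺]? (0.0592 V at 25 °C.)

From the Nernst equation, log Q = n(E° − E)/0.0592 = 2(0.98 − 1.068)/0.0592 = -2.973, so Q = 0.00106.
With Q = [Pb²⁺]/[Hg²⁺] and the known concentrations, [Pb²⁺] in the numerator gives [Pb²⁺] = 8.8 × 10^-4 M.

8.8 × 10^-4 M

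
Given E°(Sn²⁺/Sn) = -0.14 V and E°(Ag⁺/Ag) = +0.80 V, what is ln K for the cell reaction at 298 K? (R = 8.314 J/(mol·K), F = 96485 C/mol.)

ln K = 73.2

E°_cell = +0.80 − (-0.14) = 0.94 V, with n = 2 electrons transferred.
At equilibrium E = 0, so the Nernst equation gives ln K = nFE°/RT = (2)(96485)(0.94)/((8.314)(298)) = 73.21.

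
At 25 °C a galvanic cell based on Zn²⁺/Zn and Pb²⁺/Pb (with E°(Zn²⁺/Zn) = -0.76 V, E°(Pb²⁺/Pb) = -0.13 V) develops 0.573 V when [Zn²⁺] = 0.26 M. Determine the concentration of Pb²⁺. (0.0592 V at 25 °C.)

0.0031 M

From the Nernst equation, log Q = n(E° − E)/0.0592 = 2(0.63 − 0.573)/0.0592 = 1.926, so Q = 84.3.
With Q = [Zn²⁺]/[Pb²⁺] and the known concentrations, [Pb²⁺] in the denominator gives [Pb²⁺] = 0.0031 M.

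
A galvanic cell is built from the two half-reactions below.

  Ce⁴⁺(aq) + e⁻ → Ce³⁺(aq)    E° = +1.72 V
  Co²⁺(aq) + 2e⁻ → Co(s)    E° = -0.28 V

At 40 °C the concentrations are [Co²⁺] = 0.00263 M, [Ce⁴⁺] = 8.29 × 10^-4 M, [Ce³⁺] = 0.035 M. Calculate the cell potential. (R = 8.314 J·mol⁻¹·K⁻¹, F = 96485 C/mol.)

The Ce⁴⁺/Ce³⁺ couple has the higher reduction potential and acts as the cathode, so E°_cell = +1.72 − (-0.28) = 2.00 V.
Balancing electrons gives n = 2; the reaction quotient is Q = [Co²⁺]·[Ce³⁺]^2/[Ce⁴⁺]^2 = 4.69.
E = E° − (RT/nF) ln Q = 2.00 − (8.314×313)/(2×96485) × (1.545) = 2.000 − 0.021 = 1.979 V.

1.98 V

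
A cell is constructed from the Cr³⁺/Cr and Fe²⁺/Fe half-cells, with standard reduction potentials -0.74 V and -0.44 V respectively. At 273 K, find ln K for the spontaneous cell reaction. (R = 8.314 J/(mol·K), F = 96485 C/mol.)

ln K = 76.5

E°_cell = -0.44 − (-0.74) = 0.30 V, with n = 6 electrons transferred.
At equilibrium E = 0, so the Nernst equation gives ln K = nFE°/RT = (6)(96485)(0.30)/((8.314)(273)) = 76.52.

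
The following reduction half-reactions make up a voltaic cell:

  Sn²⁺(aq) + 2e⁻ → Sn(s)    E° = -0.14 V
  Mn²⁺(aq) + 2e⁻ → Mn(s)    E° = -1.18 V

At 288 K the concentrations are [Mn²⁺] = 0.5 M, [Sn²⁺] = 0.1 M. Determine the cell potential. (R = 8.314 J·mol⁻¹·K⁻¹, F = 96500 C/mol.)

1.02 V

The Sn²⁺/Sn couple has the higher reduction potential and acts as the cathode, so E°_cell = -0.14 − (-1.18) = 1.04 V.
Balancing electrons gives n = 2; the reaction quotient is Q = [Mn²⁺]/[Sn²⁺] = 5.00.
E = E° − (RT/nF) ln Q = 1.04 − (8.314×288)/(2×96500) × (1.609) = 1.040 − 0.020 = 1.020 V.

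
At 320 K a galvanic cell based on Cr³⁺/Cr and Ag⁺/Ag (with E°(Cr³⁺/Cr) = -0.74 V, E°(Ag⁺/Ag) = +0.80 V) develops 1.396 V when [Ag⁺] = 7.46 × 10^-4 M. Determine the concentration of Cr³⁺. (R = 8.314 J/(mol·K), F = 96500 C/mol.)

0.0027 M

From the Nernst equation, ln Q = nF(E° − E)/RT = 3×96500×(1.54 − 1.396)/(8.314×320) = 15.669, so Q = 6.38 × 10^6.
With Q = [Cr³⁺]/[Ag⁺]^3 and the known concentrations, [Cr³⁺] in the numerator gives [Cr³⁺] = 0.0027 M.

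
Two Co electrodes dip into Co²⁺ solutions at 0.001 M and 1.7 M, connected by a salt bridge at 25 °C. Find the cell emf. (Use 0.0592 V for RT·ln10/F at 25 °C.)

Both half-cells are Co²⁺/Co, so E°_cell = 0. The concentrated side is the cathode; the cell reaction moves Co²⁺ from high to low concentration with n = 2.
Q = [Co²⁺]_dilute/[Co²⁺]_conc = 0.001/1.7 = 5.88 × 10^-4.
E = 0 − (0.0592/2) log Q = −(0.0592/2)(-3.230) = 0.0956 V.

0.096 V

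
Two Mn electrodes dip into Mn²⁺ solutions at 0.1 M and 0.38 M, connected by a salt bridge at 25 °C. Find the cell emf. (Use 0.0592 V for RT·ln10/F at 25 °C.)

0.017 V

Both half-cells are Mn²⁺/Mn, so E°_cell = 0. The concentrated side is the cathode; the cell reaction moves Mn²⁺ from high to low concentration with n = 2.
Q = [Mn²⁺]_dilute/[Mn²⁺]_conc = 0.1/0.38 = 0.263.
E = 0 − (0.0592/2) log Q = −(0.0592/2)(-0.580) = 0.0172 V.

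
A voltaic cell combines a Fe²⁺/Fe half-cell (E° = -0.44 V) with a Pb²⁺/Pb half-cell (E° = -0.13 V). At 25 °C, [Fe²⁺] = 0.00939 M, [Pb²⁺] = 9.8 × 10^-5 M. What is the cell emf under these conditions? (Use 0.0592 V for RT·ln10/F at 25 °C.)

The Pb²⁺/Pb couple has the higher reduction potential and acts as the cathode, so E°_cell = -0.13 − (-0.44) = 0.31 V.
Balancing electrons gives n = 2; the reaction quotient is Q = [Fe²⁺]/[Pb²⁺] = 95.8.
At 25 °C, E = E° − (0.0592/n) log Q = 0.31 − (0.0592/2)(1.981) = 0.310 − 0.059 = 0.251 V.

0.251 V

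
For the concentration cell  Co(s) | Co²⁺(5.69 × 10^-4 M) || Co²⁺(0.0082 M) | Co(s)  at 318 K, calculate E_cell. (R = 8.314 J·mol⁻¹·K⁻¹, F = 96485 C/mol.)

0.037 V

Both half-cells are Co²⁺/Co, so E°_cell = 0. The concentrated side is the cathode; the cell reaction moves Co²⁺ from high to low concentration with n = 2.
Q = [Co²⁺]_dilute/[Co²⁺]_conc = 5.69 × 10^-4/0.0082 = 0.0694.
E = 0 − (RT/nF) ln Q = −((8.314×318)/(2×96485))(-2.668) = 0.0366 V.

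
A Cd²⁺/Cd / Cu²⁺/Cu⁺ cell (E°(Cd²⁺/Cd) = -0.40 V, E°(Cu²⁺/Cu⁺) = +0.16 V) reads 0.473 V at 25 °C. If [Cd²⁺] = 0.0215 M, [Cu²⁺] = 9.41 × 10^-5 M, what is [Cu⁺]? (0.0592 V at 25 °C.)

0.019 M

From the Nernst equation, log Q = n(E° − E)/0.0592 = 2(0.56 − 0.473)/0.0592 = 2.939, so Q = 869.
With Q = [Cd²⁺]·[Cu⁺]^2/[Cu²⁺]^2 and the known concentrations, [Cu⁺]^2 in the numerator gives [Cu⁺] = 0.019 M.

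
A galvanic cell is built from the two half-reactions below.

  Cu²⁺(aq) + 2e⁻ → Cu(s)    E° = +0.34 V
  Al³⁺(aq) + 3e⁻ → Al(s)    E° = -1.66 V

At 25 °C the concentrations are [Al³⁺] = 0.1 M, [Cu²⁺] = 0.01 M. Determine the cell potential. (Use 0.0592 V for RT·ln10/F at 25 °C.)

The Cu²⁺/Cu couple has the higher reduction potential and acts as the cathode, so E°_cell = +0.34 − (-1.66) = 2.00 V.
Balancing electrons gives n = 6; the reaction quotient is Q = [Al³⁺]^2/[Cu²⁺]^3 = 1 × 10^4.
At 25 °C, E = E° − (0.0592/n) log Q = 2.00 − (0.0592/6)(4.000) = 2.000 − 0.039 = 1.961 V.

1.96 V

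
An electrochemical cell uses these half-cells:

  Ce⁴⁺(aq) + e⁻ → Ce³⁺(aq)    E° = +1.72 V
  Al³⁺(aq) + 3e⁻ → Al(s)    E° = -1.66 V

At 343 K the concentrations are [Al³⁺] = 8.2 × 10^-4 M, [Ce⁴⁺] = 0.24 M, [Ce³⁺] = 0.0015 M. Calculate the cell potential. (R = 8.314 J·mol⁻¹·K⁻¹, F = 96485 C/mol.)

3.60 V

The Ce⁴⁺/Ce³⁺ couple has the higher reduction potential and acts as the cathode, so E°_cell = +1.72 − (-1.66) = 3.38 V.
Balancing electrons gives n = 3; the reaction quotient is Q = [Al³⁺]·[Ce³⁺]^3/[Ce⁴⁺]^3 = 2 × 10^-10.
E = E° − (RT/nF) ln Q = 3.38 − (8.314×343)/(3×96485) × (-22.332) = 3.380 + 0.220 = 3.600 V.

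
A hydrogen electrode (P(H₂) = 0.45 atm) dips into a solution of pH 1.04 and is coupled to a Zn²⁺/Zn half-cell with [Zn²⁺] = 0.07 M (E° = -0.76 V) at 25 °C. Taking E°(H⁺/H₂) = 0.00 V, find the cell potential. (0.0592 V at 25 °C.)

0.74 V

The hydrogen couple is the cathode, so E°_cell = 0.76 V; n = 2.
[H⁺] = 10^(−1.04) = 0.091 M, and Q = [Zn²⁺]·P(H₂) / [H⁺]^2 = 3.79.
E = E° − (0.0592/2) log Q = 0.76 − (0.0592/2)(0.578) = 0.743 V.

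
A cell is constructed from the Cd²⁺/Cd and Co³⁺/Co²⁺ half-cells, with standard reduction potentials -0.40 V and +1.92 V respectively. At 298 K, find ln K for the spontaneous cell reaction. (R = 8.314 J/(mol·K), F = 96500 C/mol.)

ln K = 180.7

E°_cell = +1.92 − (-0.40) = 2.32 V, with n = 2 electrons transferred.
At equilibrium E = 0, so the Nernst equation gives ln K = nFE°/RT = (2)(96500)(2.32)/((8.314)(298)) = 180.73.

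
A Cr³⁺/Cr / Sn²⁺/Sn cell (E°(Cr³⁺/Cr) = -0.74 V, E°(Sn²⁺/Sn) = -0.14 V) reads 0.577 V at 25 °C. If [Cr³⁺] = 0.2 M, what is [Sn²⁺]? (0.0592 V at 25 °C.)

From the Nernst equation, log Q = n(E° − E)/0.0592 = 6(0.60 − 0.577)/0.0592 = 2.331, so Q = 214.
With Q = [Cr³⁺]^2/[Sn²⁺]^3 and the known concentrations, [Sn²⁺]^3 in the denominator gives [Sn²⁺] = 0.057 M.

0.057 M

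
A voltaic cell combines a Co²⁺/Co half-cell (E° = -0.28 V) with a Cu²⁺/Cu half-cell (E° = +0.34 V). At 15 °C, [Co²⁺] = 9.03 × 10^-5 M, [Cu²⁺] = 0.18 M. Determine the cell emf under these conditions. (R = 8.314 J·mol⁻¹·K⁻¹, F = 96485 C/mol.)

The Cu²⁺/Cu couple has the higher reduction potential and acts as the cathode, so E°_cell = +0.34 − (-0.28) = 0.62 V.
Balancing electrons gives n = 2; the reaction quotient is Q = [Co²⁺]/[Cu²⁺] = 5.02 × 10^-4.
E = E° − (RT/nF) ln Q = 0.62 − (8.314×288)/(2×96485) × (-7.598) = 0.620 + 0.094 = 0.714 V.

0.714 V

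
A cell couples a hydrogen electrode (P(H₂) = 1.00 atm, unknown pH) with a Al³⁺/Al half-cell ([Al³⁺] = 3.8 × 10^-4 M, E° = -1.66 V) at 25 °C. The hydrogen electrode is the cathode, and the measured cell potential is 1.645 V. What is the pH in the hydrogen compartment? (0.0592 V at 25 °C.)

pH = 1.39

E°_cell = 1.66 V and n = 6.
log Q = n(E° − E)/0.0592 = 6×(1.66 − 1.645)/0.0592 = 1.520.
With Q = [Al³⁺]^2·P(H₂)^3 / [H⁺]^6, solving for [H⁺] gives log[H⁺] = -1.393, so pH = 1.39.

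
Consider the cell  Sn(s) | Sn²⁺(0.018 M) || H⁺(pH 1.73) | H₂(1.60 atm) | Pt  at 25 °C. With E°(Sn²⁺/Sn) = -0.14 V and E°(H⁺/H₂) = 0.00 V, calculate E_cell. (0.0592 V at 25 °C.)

0.083 V

The hydrogen couple is the cathode, so E°_cell = 0.14 V; n = 2.
[H⁺] = 10^(−1.73) = 0.019 M, and Q = [Sn²⁺]·P(H₂) / [H⁺]^2 = 83.1.
E = E° − (0.0592/2) log Q = 0.14 − (0.0592/2)(1.919) = 0.083 V.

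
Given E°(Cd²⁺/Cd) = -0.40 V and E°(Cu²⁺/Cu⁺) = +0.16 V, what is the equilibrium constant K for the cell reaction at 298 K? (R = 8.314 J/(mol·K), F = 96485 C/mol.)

E°_cell = +0.16 − (-0.40) = 0.56 V, with n = 2 electrons transferred.
At equilibrium E = 0, so the Nernst equation gives ln K = nFE°/RT = (2)(96485)(0.56)/((8.314)(298)) = 43.62.
K = e^43.62 = 8.8 × 10^18.

8.8 × 10^18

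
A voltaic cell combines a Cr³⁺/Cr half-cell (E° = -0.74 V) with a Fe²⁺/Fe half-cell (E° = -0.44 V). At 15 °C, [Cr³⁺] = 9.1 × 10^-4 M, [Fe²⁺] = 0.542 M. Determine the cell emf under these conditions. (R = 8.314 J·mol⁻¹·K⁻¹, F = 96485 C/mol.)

The Fe²⁺/Fe couple has the higher reduction potential and acts as the cathode, so E°_cell = -0.44 − (-0.74) = 0.30 V.
Balancing electrons gives n = 6; the reaction quotient is Q = [Cr³⁺]^2/[Fe²⁺]^3 = 5.2 × 10^-6.
E = E° − (RT/nF) ln Q = 0.30 − (8.314×288)/(6×96485) × (-12.167) = 0.300 + 0.050 = 0.350 V.

0.350 V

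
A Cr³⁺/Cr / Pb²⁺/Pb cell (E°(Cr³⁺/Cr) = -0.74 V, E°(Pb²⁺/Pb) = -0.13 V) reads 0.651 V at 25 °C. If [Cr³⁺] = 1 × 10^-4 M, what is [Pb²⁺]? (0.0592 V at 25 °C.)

From the Nernst equation, log Q = n(E° − E)/0.0592 = 6(0.61 − 0.651)/0.0592 = -4.155, so Q = 6.99 × 10^-5.
With Q = [Cr³⁺]^2/[Pb²⁺]^3 and the known concentrations, [Pb²⁺]^3 in the denominator gives [Pb²⁺] = 0.052 M.

0.052 M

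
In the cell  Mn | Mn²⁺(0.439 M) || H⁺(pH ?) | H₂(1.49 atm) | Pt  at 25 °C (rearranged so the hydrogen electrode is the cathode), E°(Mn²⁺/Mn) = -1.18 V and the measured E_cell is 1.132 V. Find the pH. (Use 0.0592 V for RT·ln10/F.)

pH = 0.90

E°_cell = 1.18 V and n = 2.
log Q = n(E° − E)/0.0592 = 2×(1.18 − 1.132)/0.0592 = 1.622.
With Q = [Mn²⁺]·P(H₂) / [H⁺]^2, solving for [H⁺] gives log[H⁺] = -0.903, so pH = 0.90.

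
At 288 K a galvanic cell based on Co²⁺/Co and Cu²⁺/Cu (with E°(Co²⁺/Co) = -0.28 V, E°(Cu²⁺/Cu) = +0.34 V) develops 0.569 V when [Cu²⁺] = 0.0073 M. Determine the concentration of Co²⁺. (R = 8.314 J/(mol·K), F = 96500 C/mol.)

From the Nernst equation, ln Q = nF(E° − E)/RT = 2×96500×(0.62 − 0.569)/(8.314×288) = 4.111, so Q = 61.0.
With Q = [Co²⁺]/[Cu²⁺] and the known concentrations, [Co²⁺] in the numerator gives [Co²⁺] = 0.45 M.

0.45 M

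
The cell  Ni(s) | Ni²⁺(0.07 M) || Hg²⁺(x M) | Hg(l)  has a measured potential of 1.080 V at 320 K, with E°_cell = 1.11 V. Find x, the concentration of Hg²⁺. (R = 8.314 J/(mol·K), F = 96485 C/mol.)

From the Nernst equation, ln Q = nF(E° − E)/RT = 2×96485×(1.11 − 1.080)/(8.314×320) = 2.176, so Q = 8.81.
With Q = [Ni²⁺]/[Hg²⁺] and the known concentrations, [Hg²⁺] in the denominator gives [Hg²⁺] = 0.0079 M.

0.0079 M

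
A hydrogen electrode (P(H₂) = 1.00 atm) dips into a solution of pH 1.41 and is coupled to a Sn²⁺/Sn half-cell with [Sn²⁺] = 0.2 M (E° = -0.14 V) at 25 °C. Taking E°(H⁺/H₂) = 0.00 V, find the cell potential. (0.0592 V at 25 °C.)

0.077 V

The hydrogen couple is the cathode, so E°_cell = 0.14 V; n = 2.
[H⁺] = 10^(−1.41) = 0.039 M, and Q = [Sn²⁺]·P(H₂) / [H⁺]^2 = 132.
E = E° − (0.0592/2) log Q = 0.14 − (0.0592/2)(2.121) = 0.077 V.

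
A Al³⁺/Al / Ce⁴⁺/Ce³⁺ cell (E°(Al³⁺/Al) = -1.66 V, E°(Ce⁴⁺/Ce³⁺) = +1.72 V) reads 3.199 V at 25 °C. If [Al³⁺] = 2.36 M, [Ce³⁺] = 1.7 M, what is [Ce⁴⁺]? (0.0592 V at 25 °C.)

0.002 M

From the Nernst equation, log Q = n(E° − E)/0.0592 = 3(3.38 − 3.199)/0.0592 = 9.172, so Q = 1.49 × 10^9.
With Q = [Al³⁺]·[Ce³⁺]^3/[Ce⁴⁺]^3 and the known concentrations, [Ce⁴⁺]^3 in the denominator gives [Ce⁴⁺] = 0.002 M.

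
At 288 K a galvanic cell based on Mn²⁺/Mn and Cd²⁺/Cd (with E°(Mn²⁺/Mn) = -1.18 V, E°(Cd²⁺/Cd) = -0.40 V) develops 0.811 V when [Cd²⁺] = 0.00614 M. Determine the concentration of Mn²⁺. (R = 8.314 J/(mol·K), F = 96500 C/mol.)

From the Nernst equation, ln Q = nF(E° − E)/RT = 2×96500×(0.78 − 0.811)/(8.314×288) = -2.499, so Q = 0.0822.
With Q = [Mn²⁺]/[Cd²⁺] and the known concentrations, [Mn²⁺] in the numerator gives [Mn²⁺] = 5 × 10^-4 M.

5 × 10^-4 M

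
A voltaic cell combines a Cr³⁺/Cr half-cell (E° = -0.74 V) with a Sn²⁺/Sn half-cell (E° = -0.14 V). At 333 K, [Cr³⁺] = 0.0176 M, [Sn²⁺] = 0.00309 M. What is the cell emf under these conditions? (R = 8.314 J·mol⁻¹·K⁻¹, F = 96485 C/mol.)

The Sn²⁺/Sn couple has the higher reduction potential and acts as the cathode, so E°_cell = -0.14 − (-0.74) = 0.60 V.
Balancing electrons gives n = 6; the reaction quotient is Q = [Cr³⁺]^2/[Sn²⁺]^3 = 1.05 × 10^4.
E = E° − (RT/nF) ln Q = 0.60 − (8.314×333)/(6×96485) × (9.259) = 0.600 − 0.044 = 0.556 V.

0.556 V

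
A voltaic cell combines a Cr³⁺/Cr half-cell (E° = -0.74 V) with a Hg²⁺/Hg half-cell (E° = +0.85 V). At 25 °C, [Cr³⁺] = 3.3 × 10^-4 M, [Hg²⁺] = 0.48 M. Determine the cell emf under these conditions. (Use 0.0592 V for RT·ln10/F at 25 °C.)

The Hg²⁺/Hg couple has the higher reduction potential and acts as the cathode, so E°_cell = +0.85 − (-0.74) = 1.59 V.
Balancing electrons gives n = 6; the reaction quotient is Q = [Cr³⁺]^2/[Hg²⁺]^3 = 9.85 × 10^-7.
At 25 °C, E = E° − (0.0592/n) log Q = 1.59 − (0.0592/6)(-6.007) = 1.590 + 0.059 = 1.649 V.

1.65 V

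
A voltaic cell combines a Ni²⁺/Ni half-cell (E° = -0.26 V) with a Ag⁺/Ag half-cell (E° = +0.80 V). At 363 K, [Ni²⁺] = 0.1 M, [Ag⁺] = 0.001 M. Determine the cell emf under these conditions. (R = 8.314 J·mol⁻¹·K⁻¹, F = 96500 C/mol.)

The Ag⁺/Ag couple has the higher reduction potential and acts as the cathode, so E°_cell = +0.80 − (-0.26) = 1.06 V.
Balancing electrons gives n = 2; the reaction quotient is Q = [Ni²⁺]/[Ag⁺]^2 = 1 × 10^5.
E = E° − (RT/nF) ln Q = 1.06 − (8.314×363)/(2×96500) × (11.513) = 1.060 − 0.180 = 0.880 V.

0.880 V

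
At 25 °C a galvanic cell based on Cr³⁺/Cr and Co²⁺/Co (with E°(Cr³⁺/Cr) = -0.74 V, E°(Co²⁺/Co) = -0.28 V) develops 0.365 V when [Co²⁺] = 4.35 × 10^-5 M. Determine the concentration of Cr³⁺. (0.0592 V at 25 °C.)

0.019 M

From the Nernst equation, log Q = n(E° − E)/0.0592 = 6(0.46 − 0.365)/0.0592 = 9.628, so Q = 4.25 × 10^9.
With Q = [Cr³⁺]^2/[Co²⁺]^3 and the known concentrations, [Cr³⁺]^2 in the numerator gives [Cr³⁺] = 0.019 M.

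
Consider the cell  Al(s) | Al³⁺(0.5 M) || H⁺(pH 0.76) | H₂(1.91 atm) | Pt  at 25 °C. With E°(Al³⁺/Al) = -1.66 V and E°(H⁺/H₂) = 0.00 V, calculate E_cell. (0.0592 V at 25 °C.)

1.61 V

The hydrogen couple is the cathode, so E°_cell = 1.66 V; n = 6.
[H⁺] = 10^(−0.76) = 0.17 M, and Q = [Al³⁺]^2·P(H₂)^3 / [H⁺]^6 = 6.32 × 10^4.
E = E° − (0.0592/6) log Q = 1.66 − (0.0592/6)(4.801) = 1.613 V.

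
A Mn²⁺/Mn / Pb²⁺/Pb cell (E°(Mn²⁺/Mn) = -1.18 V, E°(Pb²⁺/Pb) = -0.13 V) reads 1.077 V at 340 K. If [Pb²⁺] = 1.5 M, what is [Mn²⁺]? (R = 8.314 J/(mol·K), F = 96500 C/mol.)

From the Nernst equation, ln Q = nF(E° − E)/RT = 2×96500×(1.05 − 1.077)/(8.314×340) = -1.843, so Q = 0.158.
With Q = [Mn²⁺]/[Pb²⁺] and the known concentrations, [Mn²⁺] in the numerator gives [Mn²⁺] = 0.24 M.

0.24 M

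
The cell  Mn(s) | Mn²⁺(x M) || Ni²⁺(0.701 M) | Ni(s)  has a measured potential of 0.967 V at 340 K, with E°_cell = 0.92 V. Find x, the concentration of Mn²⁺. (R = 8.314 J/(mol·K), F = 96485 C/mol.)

From the Nernst equation, ln Q = nF(E° − E)/RT = 2×96485×(0.92 − 0.967)/(8.314×340) = -3.208, so Q = 0.0404.
With Q = [Mn²⁺]/[Ni²⁺] and the known concentrations, [Mn²⁺] in the numerator gives [Mn²⁺] = 0.028 M.

0.028 M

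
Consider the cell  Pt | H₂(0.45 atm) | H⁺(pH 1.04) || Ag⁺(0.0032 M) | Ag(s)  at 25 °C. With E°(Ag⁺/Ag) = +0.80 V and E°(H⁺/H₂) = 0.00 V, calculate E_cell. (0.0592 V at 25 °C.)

0.70 V

The Ag⁺/Ag couple is the cathode, so E°_cell = 0.80 V; n = 2.
[H⁺] = 10^(−1.04) = 0.091 M, and Q = [H⁺]^2 / ([Ag⁺]^2·P(H₂)) = 1810.
E = E° − (0.0592/2) log Q = 0.80 − (0.0592/2)(3.256) = 0.704 V.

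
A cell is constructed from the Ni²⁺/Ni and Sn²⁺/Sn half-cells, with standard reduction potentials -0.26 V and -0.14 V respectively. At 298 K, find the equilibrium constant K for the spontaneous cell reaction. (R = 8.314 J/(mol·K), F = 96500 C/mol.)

E°_cell = -0.14 − (-0.26) = 0.12 V, with n = 2 electrons transferred.
At equilibrium E = 0, so the Nernst equation gives ln K = nFE°/RT = (2)(96500)(0.12)/((8.314)(298)) = 9.35.
K = e^9.35 = 1.1 × 10^4.

1.1 × 10^4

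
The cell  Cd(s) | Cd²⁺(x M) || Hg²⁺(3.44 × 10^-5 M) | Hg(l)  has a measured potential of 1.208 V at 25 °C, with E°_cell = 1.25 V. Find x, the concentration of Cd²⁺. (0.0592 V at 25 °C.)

From the Nernst equation, log Q = n(E° − E)/0.0592 = 2(1.25 − 1.208)/0.0592 = 1.419, so Q = 26.2.
With Q = [Cd²⁺]/[Hg²⁺] and the known concentrations, [Cd²⁺] in the numerator gives [Cd²⁺] = 9 × 10^-4 M.

9 × 10^-4 M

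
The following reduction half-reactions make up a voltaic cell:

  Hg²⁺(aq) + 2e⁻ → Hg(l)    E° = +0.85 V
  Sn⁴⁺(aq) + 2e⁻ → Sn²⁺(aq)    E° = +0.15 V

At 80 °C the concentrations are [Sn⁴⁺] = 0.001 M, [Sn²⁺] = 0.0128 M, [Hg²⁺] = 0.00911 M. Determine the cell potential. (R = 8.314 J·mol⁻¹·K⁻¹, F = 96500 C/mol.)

0.667 V

The Hg²⁺/Hg couple has the higher reduction potential and acts as the cathode, so E°_cell = +0.85 − (+0.15) = 0.70 V.
Balancing electrons gives n = 2; the reaction quotient is Q = [Sn⁴⁺]/([Sn²⁺]·[Hg²⁺]) = 8.58.
E = E° − (RT/nF) ln Q = 0.70 − (8.314×353)/(2×96500) × (2.149) = 0.700 − 0.033 = 0.667 V.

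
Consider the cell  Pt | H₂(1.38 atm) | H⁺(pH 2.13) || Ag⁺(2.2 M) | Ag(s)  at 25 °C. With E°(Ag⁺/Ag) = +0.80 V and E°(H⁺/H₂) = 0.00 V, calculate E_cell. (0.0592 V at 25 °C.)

The Ag⁺/Ag couple is the cathode, so E°_cell = 0.80 V; n = 2.
[H⁺] = 10^(−2.13) = 0.0074 M, and Q = [H⁺]^2 / ([Ag⁺]^2·P(H₂)) = 8.23 × 10^-6.
E = E° − (0.0592/2) log Q = 0.80 − (0.0592/2)(-5.085) = 0.951 V.

0.95 V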